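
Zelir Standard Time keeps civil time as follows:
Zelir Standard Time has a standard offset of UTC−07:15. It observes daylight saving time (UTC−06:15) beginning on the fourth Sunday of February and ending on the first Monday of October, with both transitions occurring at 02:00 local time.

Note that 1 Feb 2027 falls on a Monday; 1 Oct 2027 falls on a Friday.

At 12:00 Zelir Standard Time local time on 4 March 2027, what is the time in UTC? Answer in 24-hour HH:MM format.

18:15

1 February 2027 is a Monday, so the first Sunday is February 7 and the fourth is February 28.
1 October 2027 is a Friday, so the first Monday is October 4.
Daylight saving runs 28 February – 4 October; 4 March 2027 is inside that window, so Zelir Standard Time is at UTC−06:15.
12:00 local + 6h15m = 18:15 UTC.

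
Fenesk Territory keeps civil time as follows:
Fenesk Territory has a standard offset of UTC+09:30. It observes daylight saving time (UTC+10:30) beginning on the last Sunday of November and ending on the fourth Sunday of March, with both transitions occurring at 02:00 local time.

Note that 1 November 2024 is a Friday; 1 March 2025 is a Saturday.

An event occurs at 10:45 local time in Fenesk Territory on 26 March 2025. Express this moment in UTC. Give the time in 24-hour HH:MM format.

01:15

1 November 2024 is a Friday, so Sundays fall on 3, 10, 17, 24; the last is November 24.
1 March 2025 is a Saturday, so the first Sunday is March 2 and the fourth is March 23.
26 March 2025 does not fall between 24 November 2024 and 23 March 2025, so daylight saving is not in effect and Fenesk Territory is at UTC+09:30.
10:45 local − 9h30m = 01:15 UTC.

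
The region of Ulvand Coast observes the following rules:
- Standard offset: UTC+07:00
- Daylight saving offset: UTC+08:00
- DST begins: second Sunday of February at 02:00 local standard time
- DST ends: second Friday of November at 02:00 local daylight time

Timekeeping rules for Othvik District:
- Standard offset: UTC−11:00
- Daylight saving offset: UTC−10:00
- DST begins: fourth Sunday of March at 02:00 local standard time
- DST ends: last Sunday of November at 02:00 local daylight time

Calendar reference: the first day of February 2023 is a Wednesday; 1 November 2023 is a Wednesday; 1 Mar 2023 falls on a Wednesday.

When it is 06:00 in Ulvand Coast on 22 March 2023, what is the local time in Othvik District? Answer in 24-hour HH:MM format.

1 February 2023 is a Wednesday, so the first Sunday is February 5 and the second is February 12.
1 November 2023 is a Wednesday, so the first Friday is November 3 and the second is November 10.
Daylight saving runs 12 February – 10 November; 22 March 2023 is inside that window, so Ulvand Coast is at UTC+08:00.
06:00 Ulvand Coast − 8h = 22:00 UTC (rolling into the previous day, 21 March 2023).
1 March 2023 is a Wednesday, so the first Sunday is March 5 and the fourth is March 26.
1 November 2023 is a Wednesday, so Sundays fall on 5, 12, 19, 26; the last is November 26.
At the standard offset (UTC−11:00), 22:00 UTC − 11h = 11:00 Othvik District standard time.
The standard-time date in Othvik District, 21 March 2023, does not fall between 26 March and 26 November, so daylight saving is not in effect and Othvik District is at UTC−11:00.
22:00 UTC − 11h = 11:00 Othvik District.

11:00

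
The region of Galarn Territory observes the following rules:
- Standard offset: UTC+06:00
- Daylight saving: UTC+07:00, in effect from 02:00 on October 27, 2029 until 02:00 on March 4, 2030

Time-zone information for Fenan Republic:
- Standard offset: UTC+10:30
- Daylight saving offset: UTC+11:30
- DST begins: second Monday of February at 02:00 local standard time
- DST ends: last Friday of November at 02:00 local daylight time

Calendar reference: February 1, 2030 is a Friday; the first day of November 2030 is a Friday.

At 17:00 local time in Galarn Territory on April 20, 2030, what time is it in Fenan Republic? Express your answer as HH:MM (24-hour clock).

Daylight saving runs 27 October 2029 – 4 March 2030; April 20, 2030 is outside that window, so Galarn Territory is on standard time at UTC+06:00.
17:00 Galarn Territory − 6h = 11:00 UTC.
1 February 2030 is a Friday, so the first Monday is February 4 and the second is February 11.
1 November 2030 is a Friday, so Fridays fall on 1, 8, 15, 22, 29; the last is November 29.
At the standard offset (UTC+10:30), 11:00 UTC + 10h30m = 21:30 Fenan Republic standard time.
The standard-time date in Fenan Republic, April 20, 2030, lies within the daylight-saving period (11 February – 29 November), so Fenan Republic is on daylight time, UTC+11:30.
11:00 UTC + 11h30m = 22:30 Fenan Republic.

22:30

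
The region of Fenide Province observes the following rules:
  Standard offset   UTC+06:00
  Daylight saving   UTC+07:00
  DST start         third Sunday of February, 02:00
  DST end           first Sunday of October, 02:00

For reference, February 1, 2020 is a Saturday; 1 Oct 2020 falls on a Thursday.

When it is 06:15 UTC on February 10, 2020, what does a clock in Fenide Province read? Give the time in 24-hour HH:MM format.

12:15

1 February 2020 is a Saturday, so the first Sunday is February 2 and the third is February 16.
1 October 2020 is a Thursday, so the first Sunday is October 4.
At the standard offset (UTC+06:00), 06:15 UTC + 6h = 12:15 Fenide Province standard time.
Daylight saving runs 16 February – 4 October; the standard-time date in Fenide Province, February 10, 2020, is outside that window, so Fenide Province is on standard time at UTC+06:00.
06:15 UTC + 6h = 12:15 local.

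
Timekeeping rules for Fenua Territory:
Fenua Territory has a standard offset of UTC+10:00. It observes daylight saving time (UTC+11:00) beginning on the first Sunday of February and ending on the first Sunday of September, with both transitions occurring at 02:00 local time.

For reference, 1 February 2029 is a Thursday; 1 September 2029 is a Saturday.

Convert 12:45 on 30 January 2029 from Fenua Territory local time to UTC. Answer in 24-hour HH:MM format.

02:45

1 February 2029 is a Thursday, so the first Sunday is February 4.
1 September 2029 is a Saturday, so the first Sunday is September 2.
30 January 2029 does not fall between 4 February and 2 September, so daylight saving is not in effect and Fenua Territory is at UTC+10:00.
12:45 local − 10h = 02:45 UTC.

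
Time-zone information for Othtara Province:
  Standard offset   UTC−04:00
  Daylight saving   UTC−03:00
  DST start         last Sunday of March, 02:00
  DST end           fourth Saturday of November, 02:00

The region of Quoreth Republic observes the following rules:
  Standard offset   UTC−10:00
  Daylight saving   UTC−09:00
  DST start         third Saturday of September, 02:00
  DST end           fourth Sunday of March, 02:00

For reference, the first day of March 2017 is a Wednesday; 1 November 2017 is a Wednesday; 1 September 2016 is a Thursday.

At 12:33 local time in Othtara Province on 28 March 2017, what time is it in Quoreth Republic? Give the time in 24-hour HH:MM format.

1 March 2017 is a Wednesday, so Sundays fall on 5, 12, 19, 26; the last is March 26.
1 November 2017 is a Wednesday, so the first Saturday is November 4 and the fourth is November 25.
28 March 2017 lies within the daylight-saving period (26 March – 25 November), so Othtara Province is on daylight time, UTC−03:00.
12:33 Othtara Province + 3h = 15:33 UTC.
1 September 2016 is a Thursday, so the first Saturday is September 3 and the third is September 17.
1 March 2017 is a Wednesday, so the first Sunday is March 5 and the fourth is March 26.
At the standard offset (UTC−10:00), 15:33 UTC − 10h = 05:33 Quoreth Republic standard time.
The standard-time date in Quoreth Republic, 28 March 2017, does not fall between 17 September 2016 and 26 March 2017, so daylight saving is not in effect and Quoreth Republic is at UTC−10:00.
15:33 UTC − 10h = 05:33 Quoreth Republic.

05:33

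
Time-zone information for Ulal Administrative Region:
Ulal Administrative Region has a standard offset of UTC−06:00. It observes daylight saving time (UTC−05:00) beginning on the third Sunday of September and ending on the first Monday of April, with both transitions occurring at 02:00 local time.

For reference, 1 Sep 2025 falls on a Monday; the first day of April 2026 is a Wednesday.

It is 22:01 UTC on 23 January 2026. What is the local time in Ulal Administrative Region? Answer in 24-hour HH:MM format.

1 September 2025 is a Monday, so the first Sunday is September 7 and the third is September 21.
1 April 2026 is a Wednesday, so the first Monday is April 6.
At the standard offset (UTC−06:00), 22:01 UTC − 6h = 16:01 Ulal Administrative Region standard time.
The standard-time date in Ulal Administrative Region, 23 January 2026, falls between 21 September 2025 and 6 April 2026, so daylight saving is in effect and Ulal Administrative Region is at UTC−05:00.
22:01 UTC − 5h = 17:01 local.

17:01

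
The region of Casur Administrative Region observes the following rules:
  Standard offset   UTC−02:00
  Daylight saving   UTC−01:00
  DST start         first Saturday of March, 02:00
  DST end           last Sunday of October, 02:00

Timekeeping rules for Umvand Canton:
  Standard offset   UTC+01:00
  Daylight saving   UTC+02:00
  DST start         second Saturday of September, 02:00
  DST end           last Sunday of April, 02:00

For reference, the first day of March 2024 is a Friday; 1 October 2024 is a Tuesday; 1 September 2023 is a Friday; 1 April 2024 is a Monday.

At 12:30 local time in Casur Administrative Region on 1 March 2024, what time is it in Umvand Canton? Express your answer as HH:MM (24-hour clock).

1 March 2024 is a Friday, so the first Saturday is March 2.
1 October 2024 is a Tuesday, so Sundays fall on 6, 13, 20, 27; the last is October 27.
Daylight saving runs 2 March – 27 October; 1 March 2024 is outside that window, so Casur Administrative Region is on standard time at UTC−02:00.
12:30 Casur Administrative Region + 2h = 14:30 UTC.
1 September 2023 is a Friday, so the first Saturday is September 2 and the second is September 9.
1 April 2024 is a Monday, so Sundays fall on 7, 14, 21, 28; the last is April 28.
At the standard offset (UTC+01:00), 14:30 UTC + 1h = 15:30 Umvand Canton standard time.
Daylight saving runs 9 September 2023 – 28 April 2024; the standard-time date in Umvand Canton, 1 March 2024, is inside that window, so Umvand Canton is at UTC+02:00.
14:30 UTC + 2h = 16:30 Umvand Canton.

16:30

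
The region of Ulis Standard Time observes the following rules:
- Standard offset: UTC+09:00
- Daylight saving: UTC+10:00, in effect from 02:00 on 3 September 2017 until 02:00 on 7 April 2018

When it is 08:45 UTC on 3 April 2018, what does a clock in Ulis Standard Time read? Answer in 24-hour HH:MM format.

18:45

At the standard offset (UTC+09:00), 08:45 UTC + 9h = 17:45 Ulis Standard Time standard time.
The standard-time date in Ulis Standard Time, 3 April 2018, falls between 3 September 2017 and 7 April 2018, so daylight saving is in effect and Ulis Standard Time is at UTC+10:00.
08:45 UTC + 10h = 18:45 local.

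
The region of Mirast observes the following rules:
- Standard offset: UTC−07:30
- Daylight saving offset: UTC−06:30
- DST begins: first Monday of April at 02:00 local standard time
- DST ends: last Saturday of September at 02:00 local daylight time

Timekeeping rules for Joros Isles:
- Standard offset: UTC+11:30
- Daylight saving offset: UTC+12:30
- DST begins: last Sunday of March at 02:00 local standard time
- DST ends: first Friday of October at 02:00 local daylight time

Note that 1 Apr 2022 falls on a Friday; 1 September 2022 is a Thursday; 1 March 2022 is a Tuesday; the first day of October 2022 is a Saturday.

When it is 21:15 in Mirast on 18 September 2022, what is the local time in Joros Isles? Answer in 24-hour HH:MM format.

1 April 2022 is a Friday, so the first Monday is April 4.
1 September 2022 is a Thursday, so Saturdays fall on 3, 10, 17, 24; the last is September 24.
18 September 2022 lies within the daylight-saving period (4 April – 24 September), so Mirast is on daylight time, UTC−06:30.
21:15 Mirast + 6h30m = 03:45 UTC (rolling into the next day, 19 September 2022).
1 March 2022 is a Tuesday, so Sundays fall on 6, 13, 20, 27; the last is March 27.
1 October 2022 is a Saturday, so the first Friday is October 7.
At the standard offset (UTC+11:30), 03:45 UTC + 11h30m = 15:15 Joros Isles standard time.
Daylight saving runs 27 March – 7 October; the standard-time date in Joros Isles, 19 September 2022, is inside that window, so Joros Isles is at UTC+12:30.
03:45 UTC + 12h30m = 16:15 Joros Isles.

16:15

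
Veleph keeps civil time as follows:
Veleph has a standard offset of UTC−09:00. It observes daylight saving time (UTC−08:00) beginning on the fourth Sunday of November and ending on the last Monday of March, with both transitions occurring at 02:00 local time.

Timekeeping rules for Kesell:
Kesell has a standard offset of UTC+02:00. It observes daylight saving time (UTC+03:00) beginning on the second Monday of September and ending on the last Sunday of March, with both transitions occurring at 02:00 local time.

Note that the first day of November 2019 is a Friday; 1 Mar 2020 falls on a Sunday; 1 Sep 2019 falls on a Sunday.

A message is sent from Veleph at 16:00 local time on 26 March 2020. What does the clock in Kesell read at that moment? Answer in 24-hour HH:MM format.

1 November 2019 is a Friday, so the first Sunday is November 3 and the fourth is November 24.
1 March 2020 is a Sunday, so Mondays fall on 2, 9, 16, 23, 30; the last is March 30.
26 March 2020 lies within the daylight-saving period (24 November 2019 – 30 March 2020), so Veleph is on daylight time, UTC−08:00.
16:00 Veleph + 8h = 00:00 UTC (rolling into the next day, 27 March 2020).
1 September 2019 is a Sunday, so the first Monday is September 2 and the second is September 9.
1 March 2020 is a Sunday, so Sundays fall on 1, 8, 15, 22, 29; the last is March 29.
At the standard offset (UTC+02:00), 00:00 UTC + 2h = 02:00 Kesell standard time.
The standard-time date in Kesell, 27 March 2020, falls between 9 September 2019 and 29 March 2020, so daylight saving is in effect and Kesell is at UTC+03:00.
00:00 UTC + 3h = 03:00 Kesell.

03:00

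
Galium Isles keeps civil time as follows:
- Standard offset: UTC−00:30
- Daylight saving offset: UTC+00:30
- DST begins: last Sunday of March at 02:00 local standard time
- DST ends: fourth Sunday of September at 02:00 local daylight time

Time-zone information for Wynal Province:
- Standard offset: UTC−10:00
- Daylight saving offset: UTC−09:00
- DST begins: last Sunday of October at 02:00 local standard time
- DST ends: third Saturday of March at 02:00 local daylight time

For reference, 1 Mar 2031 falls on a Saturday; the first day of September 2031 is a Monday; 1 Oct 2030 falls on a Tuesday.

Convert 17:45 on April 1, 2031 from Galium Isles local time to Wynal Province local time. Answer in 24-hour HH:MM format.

07:15

1 March 2031 is a Saturday, so Sundays fall on 2, 9, 16, 23, 30; the last is March 30.
1 September 2031 is a Monday, so the first Sunday is September 7 and the fourth is September 28.
April 1, 2031 lies within the daylight-saving period (30 March – 28 September), so Galium Isles is on daylight time, UTC+00:30.
17:45 Galium Isles − 0h30m = 17:15 UTC.
1 October 2030 is a Tuesday, so Sundays fall on 6, 13, 20, 27; the last is October 27.
1 March 2031 is a Saturday, so the first Saturday is March 1 and the third is March 15.
At the standard offset (UTC−10:00), 17:15 UTC − 10h = 07:15 Wynal Province standard time.
The standard-time date in Wynal Province, April 1, 2031, does not fall between 27 October 2030 and 15 March 2031, so daylight saving is not in effect and Wynal Province is at UTC−10:00.
17:15 UTC − 10h = 07:15 Wynal Province.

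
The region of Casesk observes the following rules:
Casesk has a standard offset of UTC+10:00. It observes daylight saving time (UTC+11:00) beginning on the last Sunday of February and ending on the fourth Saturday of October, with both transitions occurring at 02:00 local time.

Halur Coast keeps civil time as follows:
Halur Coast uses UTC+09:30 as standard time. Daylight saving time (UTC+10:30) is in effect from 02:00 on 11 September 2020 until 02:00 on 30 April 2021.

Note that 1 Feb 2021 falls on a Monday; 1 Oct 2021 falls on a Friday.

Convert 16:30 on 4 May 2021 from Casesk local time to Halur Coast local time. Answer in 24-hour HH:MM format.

1 February 2021 is a Monday, so Sundays fall on 7, 14, 21, 28; the last is February 28.
1 October 2021 is a Friday, so the first Saturday is October 2 and the fourth is October 23.
4 May 2021 lies within the daylight-saving period (28 February – 23 October), so Casesk is on daylight time, UTC+11:00.
16:30 Casesk − 11h = 05:30 UTC.
At the standard offset (UTC+09:30), 05:30 UTC + 9h30m = 15:00 Halur Coast standard time.
The standard-time date in Halur Coast, 4 May 2021, does not fall between 11 September 2020 and 30 April 2021, so daylight saving is not in effect and Halur Coast is at UTC+09:30.
05:30 UTC + 9h30m = 15:00 Halur Coast.

15:00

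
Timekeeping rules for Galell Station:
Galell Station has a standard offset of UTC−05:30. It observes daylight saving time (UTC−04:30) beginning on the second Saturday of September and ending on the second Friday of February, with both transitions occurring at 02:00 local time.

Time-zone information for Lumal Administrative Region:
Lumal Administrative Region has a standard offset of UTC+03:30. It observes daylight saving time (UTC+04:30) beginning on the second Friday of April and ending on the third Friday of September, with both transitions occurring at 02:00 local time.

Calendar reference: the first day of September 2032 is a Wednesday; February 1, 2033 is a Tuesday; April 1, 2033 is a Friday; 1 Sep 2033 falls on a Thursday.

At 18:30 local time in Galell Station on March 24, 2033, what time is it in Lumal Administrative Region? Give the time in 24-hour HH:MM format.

1 September 2032 is a Wednesday, so the first Saturday is September 4 and the second is September 11.
1 February 2033 is a Tuesday, so the first Friday is February 4 and the second is February 11.
Daylight saving runs 11 September 2032 – 11 February 2033; March 24, 2033 is outside that window, so Galell Station is on standard time at UTC−05:30.
18:30 Galell Station + 5h30m = 00:00 UTC (rolling into the next day, 25 March 2033).
1 April 2033 is a Friday, so the first Friday is April 1 and the second is April 8.
1 September 2033 is a Thursday, so the first Friday is September 2 and the third is September 16.
At the standard offset (UTC+03:30), 00:00 UTC + 3h30m = 03:30 Lumal Administrative Region standard time.
Daylight saving runs 8 April – 16 September; the standard-time date in Lumal Administrative Region, March 25, 2033, is outside that window, so Lumal Administrative Region is on standard time at UTC+03:30.
00:00 UTC + 3h30m = 03:30 Lumal Administrative Region.

03:30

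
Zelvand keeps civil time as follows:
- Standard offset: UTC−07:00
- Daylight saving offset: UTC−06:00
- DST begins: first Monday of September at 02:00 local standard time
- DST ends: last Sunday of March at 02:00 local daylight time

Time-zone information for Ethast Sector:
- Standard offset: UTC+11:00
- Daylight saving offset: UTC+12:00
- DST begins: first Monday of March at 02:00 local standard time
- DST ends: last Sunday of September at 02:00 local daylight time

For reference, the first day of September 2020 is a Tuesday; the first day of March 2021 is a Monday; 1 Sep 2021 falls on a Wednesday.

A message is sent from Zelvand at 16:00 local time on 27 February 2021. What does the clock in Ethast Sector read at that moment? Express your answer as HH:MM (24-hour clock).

09:00

1 September 2020 is a Tuesday, so the first Monday is September 7.
1 March 2021 is a Monday, so Sundays fall on 7, 14, 21, 28; the last is March 28.
27 February 2021 falls between 7 September 2020 and 28 March 2021, so daylight saving is in effect and Zelvand is at UTC−06:00.
16:00 Zelvand + 6h = 22:00 UTC.
1 March 2021 is a Monday, so the first Monday is March 1.
1 September 2021 is a Wednesday, so Sundays fall on 5, 12, 19, 26; the last is September 26.
At the standard offset (UTC+11:00), 22:00 UTC + 11h = 09:00 Ethast Sector standard time (rolling into the next day, 28 February 2021).
The standard-time date in Ethast Sector, 28 February 2021, is outside the daylight-saving period (1 March – 26 September), so Ethast Sector is on standard time, UTC+11:00.
22:00 UTC + 11h = 09:00 Ethast Sector (rolling into the next day, 28 February 2021).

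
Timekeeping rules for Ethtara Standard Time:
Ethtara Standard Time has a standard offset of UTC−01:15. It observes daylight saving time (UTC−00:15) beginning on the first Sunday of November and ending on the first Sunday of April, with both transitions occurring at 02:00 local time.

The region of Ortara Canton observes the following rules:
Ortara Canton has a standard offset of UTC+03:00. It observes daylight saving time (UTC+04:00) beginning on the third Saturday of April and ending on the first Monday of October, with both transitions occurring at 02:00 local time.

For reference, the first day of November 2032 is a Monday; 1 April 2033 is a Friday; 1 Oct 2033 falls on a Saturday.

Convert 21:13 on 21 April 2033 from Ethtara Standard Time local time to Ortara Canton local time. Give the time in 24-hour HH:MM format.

1 November 2032 is a Monday, so the first Sunday is November 7.
1 April 2033 is a Friday, so the first Sunday is April 3.
21 April 2033 is outside the daylight-saving period (7 November 2032 – 3 April 2033), so Ethtara Standard Time is on standard time, UTC−01:15.
21:13 Ethtara Standard Time + 1h15m = 22:28 UTC.
1 April 2033 is a Friday, so the first Saturday is April 2 and the third is April 16.
1 October 2033 is a Saturday, so the first Monday is October 3.
At the standard offset (UTC+03:00), 22:28 UTC + 3h = 01:28 Ortara Canton standard time (rolling into the next day, 22 April 2033).
The standard-time date in Ortara Canton, 22 April 2033, falls between 16 April and 3 October, so daylight saving is in effect and Ortara Canton is at UTC+04:00.
22:28 UTC + 4h = 02:28 Ortara Canton (rolling into the next day, 22 April 2033).

02:28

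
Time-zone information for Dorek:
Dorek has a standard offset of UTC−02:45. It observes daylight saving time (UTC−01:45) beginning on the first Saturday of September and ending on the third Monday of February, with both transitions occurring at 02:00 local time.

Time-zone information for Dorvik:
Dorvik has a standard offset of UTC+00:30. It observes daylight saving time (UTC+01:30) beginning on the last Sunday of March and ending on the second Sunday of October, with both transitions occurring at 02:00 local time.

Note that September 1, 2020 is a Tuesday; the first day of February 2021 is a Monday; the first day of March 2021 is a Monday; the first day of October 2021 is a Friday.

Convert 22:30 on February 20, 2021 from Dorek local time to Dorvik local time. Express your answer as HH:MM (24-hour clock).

1 September 2020 is a Tuesday, so the first Saturday is September 5.
1 February 2021 is a Monday, so the first Monday is February 1 and the third is February 15.
February 20, 2021 is outside the daylight-saving period (5 September 2020 – 15 February 2021), so Dorek is on standard time, UTC−02:45.
22:30 Dorek + 2h45m = 01:15 UTC (rolling into the next day, 21 February 2021).
1 March 2021 is a Monday, so Sundays fall on 7, 14, 21, 28; the last is March 28.
1 October 2021 is a Friday, so the first Sunday is October 3 and the second is October 10.
At the standard offset (UTC+00:30), 01:15 UTC + 0h30m = 01:45 Dorvik standard time.
The standard-time date in Dorvik, February 21, 2021, is outside the daylight-saving period (28 March – 10 October), so Dorvik is on standard time, UTC+00:30.
01:15 UTC + 0h30m = 01:45 Dorvik.

01:45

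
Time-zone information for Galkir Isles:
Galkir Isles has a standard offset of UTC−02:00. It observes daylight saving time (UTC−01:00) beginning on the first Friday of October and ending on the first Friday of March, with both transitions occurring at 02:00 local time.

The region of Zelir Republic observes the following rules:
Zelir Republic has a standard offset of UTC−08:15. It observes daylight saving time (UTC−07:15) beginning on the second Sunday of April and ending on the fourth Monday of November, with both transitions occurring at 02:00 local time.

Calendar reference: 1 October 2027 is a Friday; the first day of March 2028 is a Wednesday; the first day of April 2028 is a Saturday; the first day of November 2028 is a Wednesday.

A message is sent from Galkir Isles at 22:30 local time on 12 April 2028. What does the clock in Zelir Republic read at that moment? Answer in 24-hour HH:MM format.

1 October 2027 is a Friday, so the first Friday is October 1.
1 March 2028 is a Wednesday, so the first Friday is March 3.
12 April 2028 does not fall between 1 October 2027 and 3 March 2028, so daylight saving is not in effect and Galkir Isles is at UTC−02:00.
22:30 Galkir Isles + 2h = 00:30 UTC (rolling into the next day, 13 April 2028).
1 April 2028 is a Saturday, so the first Sunday is April 2 and the second is April 9.
1 November 2028 is a Wednesday, so the first Monday is November 6 and the fourth is November 27.
At the standard offset (UTC−08:15), 00:30 UTC − 8h15m = 16:15 Zelir Republic standard time (rolling into the previous day, 12 April 2028).
The standard-time date in Zelir Republic, 12 April 2028, lies within the daylight-saving period (9 April – 27 November), so Zelir Republic is on daylight time, UTC−07:15.
00:30 UTC − 7h15m = 17:15 Zelir Republic (rolling into the previous day, 12 April 2028).

17:15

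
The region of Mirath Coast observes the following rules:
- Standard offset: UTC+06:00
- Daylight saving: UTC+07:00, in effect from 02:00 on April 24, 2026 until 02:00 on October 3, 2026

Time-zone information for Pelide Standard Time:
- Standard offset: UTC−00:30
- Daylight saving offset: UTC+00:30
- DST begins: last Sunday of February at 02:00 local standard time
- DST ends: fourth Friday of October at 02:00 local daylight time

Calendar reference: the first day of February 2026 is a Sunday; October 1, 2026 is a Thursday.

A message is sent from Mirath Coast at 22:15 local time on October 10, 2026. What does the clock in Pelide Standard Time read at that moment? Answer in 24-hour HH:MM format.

October 10, 2026 is outside the daylight-saving period (24 April – 3 October), so Mirath Coast is on standard time, UTC+06:00.
22:15 Mirath Coast − 6h = 16:15 UTC.
1 February 2026 is a Sunday, so Sundays fall on 1, 8, 15, 22; the last is February 22.
1 October 2026 is a Thursday, so the first Friday is October 2 and the fourth is October 23.
At the standard offset (UTC−00:30), 16:15 UTC − 0h30m = 15:45 Pelide Standard Time standard time.
Daylight saving runs 22 February – 23 October; the standard-time date in Pelide Standard Time, October 10, 2026, is inside that window, so Pelide Standard Time is at UTC+00:30.
16:15 UTC + 0h30m = 16:45 Pelide Standard Time.

16:45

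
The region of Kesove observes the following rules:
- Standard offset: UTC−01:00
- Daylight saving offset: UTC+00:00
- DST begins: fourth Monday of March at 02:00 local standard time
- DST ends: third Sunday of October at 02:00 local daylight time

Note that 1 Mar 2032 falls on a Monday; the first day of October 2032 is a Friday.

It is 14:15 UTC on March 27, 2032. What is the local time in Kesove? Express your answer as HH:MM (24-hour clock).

1 March 2032 is a Monday, so the first Monday is March 1 and the fourth is March 22.
1 October 2032 is a Friday, so the first Sunday is October 3 and the third is October 17.
At the standard offset (UTC−01:00), 14:15 UTC − 1h = 13:15 Kesove standard time.
The standard-time date in Kesove, March 27, 2032, falls between 22 March and 17 October, so daylight saving is in effect and Kesove is at UTC+00:00.
14:15 UTC + 0h = 14:15 local.

14:15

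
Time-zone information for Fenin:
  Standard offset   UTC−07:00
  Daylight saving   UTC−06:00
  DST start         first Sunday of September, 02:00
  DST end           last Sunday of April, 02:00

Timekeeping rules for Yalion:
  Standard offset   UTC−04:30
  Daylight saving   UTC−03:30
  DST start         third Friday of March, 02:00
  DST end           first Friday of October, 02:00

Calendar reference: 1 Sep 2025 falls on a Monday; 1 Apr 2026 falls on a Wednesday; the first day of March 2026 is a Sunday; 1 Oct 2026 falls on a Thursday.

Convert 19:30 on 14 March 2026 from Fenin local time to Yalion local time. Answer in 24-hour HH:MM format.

21:00

1 September 2025 is a Monday, so the first Sunday is September 7.
1 April 2026 is a Wednesday, so Sundays fall on 5, 12, 19, 26; the last is April 26.
14 March 2026 lies within the daylight-saving period (7 September 2025 – 26 April 2026), so Fenin is on daylight time, UTC−06:00.
19:30 Fenin + 6h = 01:30 UTC (rolling into the next day, 15 March 2026).
1 March 2026 is a Sunday, so the first Friday is March 6 and the third is March 20.
1 October 2026 is a Thursday, so the first Friday is October 2.
At the standard offset (UTC−04:30), 01:30 UTC − 4h30m = 21:00 Yalion standard time (rolling into the previous day, 14 March 2026).
The standard-time date in Yalion, 14 March 2026, is outside the daylight-saving period (20 March – 2 October), so Yalion is on standard time, UTC−04:30.
01:30 UTC − 4h30m = 21:00 Yalion (rolling into the previous day, 14 March 2026).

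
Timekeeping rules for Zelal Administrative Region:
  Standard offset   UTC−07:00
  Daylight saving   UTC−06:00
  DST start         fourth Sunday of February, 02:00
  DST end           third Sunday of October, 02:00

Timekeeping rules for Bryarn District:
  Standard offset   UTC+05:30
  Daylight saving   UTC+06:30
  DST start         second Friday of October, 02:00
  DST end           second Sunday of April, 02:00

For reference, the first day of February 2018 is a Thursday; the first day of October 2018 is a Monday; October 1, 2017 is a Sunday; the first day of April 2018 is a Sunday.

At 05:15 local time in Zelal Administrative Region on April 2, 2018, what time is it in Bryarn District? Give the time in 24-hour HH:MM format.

17:45

1 February 2018 is a Thursday, so the first Sunday is February 4 and the fourth is February 25.
1 October 2018 is a Monday, so the first Sunday is October 7 and the third is October 21.
April 2, 2018 lies within the daylight-saving period (25 February – 21 October), so Zelal Administrative Region is on daylight time, UTC−06:00.
05:15 Zelal Administrative Region + 6h = 11:15 UTC.
1 October 2017 is a Sunday, so the first Friday is October 6 and the second is October 13.
1 April 2018 is a Sunday, so the first Sunday is April 1 and the second is April 8.
At the standard offset (UTC+05:30), 11:15 UTC + 5h30m = 16:45 Bryarn District standard time.
The standard-time date in Bryarn District, April 2, 2018, lies within the daylight-saving period (13 October 2017 – 8 April 2018), so Bryarn District is on daylight time, UTC+06:30.
11:15 UTC + 6h30m = 17:45 Bryarn District.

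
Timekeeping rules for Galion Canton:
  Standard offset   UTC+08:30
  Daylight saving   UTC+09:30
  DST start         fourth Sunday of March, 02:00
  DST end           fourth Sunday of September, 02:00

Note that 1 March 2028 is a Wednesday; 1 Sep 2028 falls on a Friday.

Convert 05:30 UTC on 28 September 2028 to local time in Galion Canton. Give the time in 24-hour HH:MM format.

1 March 2028 is a Wednesday, so the first Sunday is March 5 and the fourth is March 26.
1 September 2028 is a Friday, so the first Sunday is September 3 and the fourth is September 24.
At the standard offset (UTC+08:30), 05:30 UTC + 8h30m = 14:00 Galion Canton standard time.
Daylight saving runs 26 March – 24 September; the standard-time date in Galion Canton, 28 September 2028, is outside that window, so Galion Canton is on standard time at UTC+08:30.
05:30 UTC + 8h30m = 14:00 local.

14:00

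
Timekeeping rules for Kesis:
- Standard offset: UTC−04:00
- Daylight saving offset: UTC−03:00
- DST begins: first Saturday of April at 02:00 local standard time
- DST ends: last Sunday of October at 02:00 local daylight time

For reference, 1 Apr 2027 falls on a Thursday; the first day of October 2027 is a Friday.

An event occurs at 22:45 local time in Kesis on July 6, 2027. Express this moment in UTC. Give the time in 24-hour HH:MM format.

01:45

1 April 2027 is a Thursday, so the first Saturday is April 3.
1 October 2027 is a Friday, so Sundays fall on 3, 10, 17, 24, 31; the last is October 31.
Daylight saving runs 3 April – 31 October; July 6, 2027 is inside that window, so Kesis is at UTC−03:00.
22:45 local + 3h = 01:45 UTC (rolling into the next day, 7 July 2027).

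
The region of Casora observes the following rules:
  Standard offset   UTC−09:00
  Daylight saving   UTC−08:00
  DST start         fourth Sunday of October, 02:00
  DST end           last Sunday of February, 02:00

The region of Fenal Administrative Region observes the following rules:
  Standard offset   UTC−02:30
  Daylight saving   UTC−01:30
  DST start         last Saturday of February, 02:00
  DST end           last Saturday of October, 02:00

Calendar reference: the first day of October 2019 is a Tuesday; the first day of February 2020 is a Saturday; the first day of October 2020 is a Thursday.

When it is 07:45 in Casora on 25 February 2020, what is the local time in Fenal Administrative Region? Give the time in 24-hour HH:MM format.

1 October 2019 is a Tuesday, so the first Sunday is October 6 and the fourth is October 27.
1 February 2020 is a Saturday, so Sundays fall on 2, 9, 16, 23; the last is February 23.
Daylight saving runs 27 October 2019 – 23 February 2020; 25 February 2020 is outside that window, so Casora is on standard time at UTC−09:00.
07:45 Casora + 9h = 16:45 UTC.
1 February 2020 is a Saturday, so Saturdays fall on 1, 8, 15, 22, 29; the last is February 29.
1 October 2020 is a Thursday, so Saturdays fall on 3, 10, 17, 24, 31; the last is October 31.
At the standard offset (UTC−02:30), 16:45 UTC − 2h30m = 14:15 Fenal Administrative Region standard time.
Daylight saving runs 29 February – 31 October; the standard-time date in Fenal Administrative Region, 25 February 2020, is outside that window, so Fenal Administrative Region is on standard time at UTC−02:30.
16:45 UTC − 2h30m = 14:15 Fenal Administrative Region.

14:15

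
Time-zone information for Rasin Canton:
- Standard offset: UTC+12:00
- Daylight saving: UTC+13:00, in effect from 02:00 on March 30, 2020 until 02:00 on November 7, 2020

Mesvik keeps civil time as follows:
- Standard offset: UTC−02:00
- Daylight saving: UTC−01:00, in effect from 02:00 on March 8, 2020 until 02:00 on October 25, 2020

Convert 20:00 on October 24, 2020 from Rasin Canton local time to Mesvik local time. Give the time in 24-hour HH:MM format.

06:00

Daylight saving runs 30 March – 7 November; October 24, 2020 is inside that window, so Rasin Canton is at UTC+13:00.
20:00 Rasin Canton − 13h = 07:00 UTC.
At the standard offset (UTC−02:00), 07:00 UTC − 2h = 05:00 Mesvik standard time.
Daylight saving runs 8 March – 25 October; the standard-time date in Mesvik, October 24, 2020, is inside that window, so Mesvik is at UTC−01:00.
07:00 UTC − 1h = 06:00 Mesvik.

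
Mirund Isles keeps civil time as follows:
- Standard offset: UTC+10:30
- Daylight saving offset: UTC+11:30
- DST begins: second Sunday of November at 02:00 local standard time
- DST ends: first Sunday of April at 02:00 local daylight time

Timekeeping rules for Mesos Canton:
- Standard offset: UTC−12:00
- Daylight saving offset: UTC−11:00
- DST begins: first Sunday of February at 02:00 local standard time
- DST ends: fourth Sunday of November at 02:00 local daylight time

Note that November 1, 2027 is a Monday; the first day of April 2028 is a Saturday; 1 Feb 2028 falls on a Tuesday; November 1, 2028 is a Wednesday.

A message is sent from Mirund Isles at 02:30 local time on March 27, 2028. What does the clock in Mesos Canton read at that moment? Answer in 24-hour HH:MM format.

04:00

1 November 2027 is a Monday, so the first Sunday is November 7 and the second is November 14.
1 April 2028 is a Saturday, so the first Sunday is April 2.
Daylight saving runs 14 November 2027 – 2 April 2028; March 27, 2028 is inside that window, so Mirund Isles is at UTC+11:30.
02:30 Mirund Isles − 11h30m = 15:00 UTC (rolling into the previous day, 26 March 2028).
1 February 2028 is a Tuesday, so the first Sunday is February 6.
1 November 2028 is a Wednesday, so the first Sunday is November 5 and the fourth is November 26.
At the standard offset (UTC−12:00), 15:00 UTC − 12h = 03:00 Mesos Canton standard time.
The standard-time date in Mesos Canton, March 26, 2028, falls between 6 February and 26 November, so daylight saving is in effect and Mesos Canton is at UTC−11:00.
15:00 UTC − 11h = 04:00 Mesos Canton.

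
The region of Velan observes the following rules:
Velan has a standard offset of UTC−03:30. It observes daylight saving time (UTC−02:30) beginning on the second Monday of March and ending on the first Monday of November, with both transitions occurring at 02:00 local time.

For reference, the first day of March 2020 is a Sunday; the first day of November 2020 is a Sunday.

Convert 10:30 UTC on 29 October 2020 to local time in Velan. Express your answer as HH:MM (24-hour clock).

08:00

1 March 2020 is a Sunday, so the first Monday is March 2 and the second is March 9.
1 November 2020 is a Sunday, so the first Monday is November 2.
At the standard offset (UTC−03:30), 10:30 UTC − 3h30m = 07:00 Velan standard time.
Daylight saving runs 9 March – 2 November; the standard-time date in Velan, 29 October 2020, is inside that window, so Velan is at UTC−02:30.
10:30 UTC − 2h30m = 08:00 local.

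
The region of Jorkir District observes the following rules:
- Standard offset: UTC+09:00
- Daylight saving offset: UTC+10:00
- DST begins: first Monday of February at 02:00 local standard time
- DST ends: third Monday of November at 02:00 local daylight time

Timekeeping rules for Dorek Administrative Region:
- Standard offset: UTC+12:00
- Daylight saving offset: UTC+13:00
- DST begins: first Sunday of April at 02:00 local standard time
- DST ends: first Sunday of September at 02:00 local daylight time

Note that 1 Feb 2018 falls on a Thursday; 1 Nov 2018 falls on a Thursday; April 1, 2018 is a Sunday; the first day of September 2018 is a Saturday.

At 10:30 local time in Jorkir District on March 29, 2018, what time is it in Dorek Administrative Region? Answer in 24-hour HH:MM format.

12:30

1 February 2018 is a Thursday, so the first Monday is February 5.
1 November 2018 is a Thursday, so the first Monday is November 5 and the third is November 19.
March 29, 2018 lies within the daylight-saving period (5 February – 19 November), so Jorkir District is on daylight time, UTC+10:00.
10:30 Jorkir District − 10h = 00:30 UTC.
1 April 2018 is a Sunday, so the first Sunday is April 1.
1 September 2018 is a Saturday, so the first Sunday is September 2.
At the standard offset (UTC+12:00), 00:30 UTC + 12h = 12:30 Dorek Administrative Region standard time.
The standard-time date in Dorek Administrative Region, March 29, 2018, does not fall between 1 April and 2 September, so daylight saving is not in effect and Dorek Administrative Region is at UTC+12:00.
00:30 UTC + 12h = 12:30 Dorek Administrative Region.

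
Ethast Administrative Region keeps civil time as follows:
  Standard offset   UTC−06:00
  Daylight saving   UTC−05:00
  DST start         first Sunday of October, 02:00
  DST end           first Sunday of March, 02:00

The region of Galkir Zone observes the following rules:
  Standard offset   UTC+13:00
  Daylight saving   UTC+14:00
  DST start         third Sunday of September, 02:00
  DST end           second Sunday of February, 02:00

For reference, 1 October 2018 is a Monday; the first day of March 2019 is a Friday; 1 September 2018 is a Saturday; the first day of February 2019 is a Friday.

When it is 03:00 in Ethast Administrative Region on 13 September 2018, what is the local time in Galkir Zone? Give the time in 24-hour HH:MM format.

1 October 2018 is a Monday, so the first Sunday is October 7.
1 March 2019 is a Friday, so the first Sunday is March 3.
13 September 2018 does not fall between 7 October 2018 and 3 March 2019, so daylight saving is not in effect and Ethast Administrative Region is at UTC−06:00.
03:00 Ethast Administrative Region + 6h = 09:00 UTC.
1 September 2018 is a Saturday, so the first Sunday is September 2 and the third is September 16.
1 February 2019 is a Friday, so the first Sunday is February 3 and the second is February 10.
At the standard offset (UTC+13:00), 09:00 UTC + 13h = 22:00 Galkir Zone standard time.
The standard-time date in Galkir Zone, 13 September 2018, does not fall between 16 September 2018 and 10 February 2019, so daylight saving is not in effect and Galkir Zone is at UTC+13:00.
09:00 UTC + 13h = 22:00 Galkir Zone.

22:00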